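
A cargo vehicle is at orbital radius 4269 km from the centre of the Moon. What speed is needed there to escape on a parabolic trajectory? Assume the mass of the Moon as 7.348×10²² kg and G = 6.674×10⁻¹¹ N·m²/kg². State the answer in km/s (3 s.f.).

μ = GM = 6.674×10⁻¹¹ × 7.348×10²² = 4.904×10¹² m³/s².
r = 4269 km = 4.269×10⁶ m.
Escape speed v_esc = √(2μ/r) = √(2 × 4.904×10¹² / 4.269×10⁶) = √(2.298×10⁶) = 1516 m/s.
= 1.516 km/s.

v_esc ≈ 1.52 km/s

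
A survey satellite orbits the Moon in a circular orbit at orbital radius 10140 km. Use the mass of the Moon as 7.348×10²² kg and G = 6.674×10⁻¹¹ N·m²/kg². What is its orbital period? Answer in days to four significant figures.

μ = GM = 6.674×10⁻¹¹ × 7.348×10²² = 4.904×10¹² m³/s².
r = 10140 km = 1.014×10⁷ m.
Kepler's third law: T = 2π√(r³/μ) = 2π√((1.014×10⁷)³ / 4.904×10¹²).
r³/μ = 2.126×10⁸ s², so T = 2π × 1.458×10⁴ = 9.161×10⁴ s.
Converting: 9.161×10⁴ s ÷ 86400 = 1.060 days.

T ≈ 1.060 days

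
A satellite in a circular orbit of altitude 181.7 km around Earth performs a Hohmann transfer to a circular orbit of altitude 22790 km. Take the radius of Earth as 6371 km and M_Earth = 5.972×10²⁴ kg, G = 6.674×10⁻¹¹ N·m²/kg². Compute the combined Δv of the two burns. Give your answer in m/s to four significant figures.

Δv_total ≈ 3625 m/s

μ = GM = 6.674×10⁻¹¹ × 5.972×10²⁴ = 3.986×10¹⁴ m³/s².
r₁ = 6371 + 181.7 = 6552.7 km = 6.5527×10⁶ m.
r₂ = 6371 + 22790 = 29161 km = 2.9161×10⁷ m.
Transfer ellipse a_t = (r₁ + r₂)/2 = 1.786×10⁷ m.
At r₁: circular v_c1 = √(μ/r₁) = 7799 m/s; transfer-perigee v_p = √[μ(2/r₁ − 1/a_t)] = 9966 m/s.
Δv₁ = v_p − v_c1 = 2167 m/s.
At r₂: circular v_c2 = √(μ/r₂) = 3697 m/s; transfer-apogee v_a = √[μ(2/r₂ − 1/a_t)] = 2240 m/s.
Δv₂ = v_c2 − v_a = 1457 m/s.
Total Δv = Δv₁ + Δv₂ = 3625 m/s.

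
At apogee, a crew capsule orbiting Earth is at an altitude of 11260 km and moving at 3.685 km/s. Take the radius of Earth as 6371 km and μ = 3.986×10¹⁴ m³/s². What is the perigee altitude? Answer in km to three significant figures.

r_a = 6371 + 11260 = 17631 km = 1.763×10⁷ m.
Specific energy ε = v²/2 − μ/r = -1.582×10⁷ J/kg, so a = −μ/(2ε) = 1.260×10⁷ m.
The apsides satisfy r_p + r_a = 2a, so the perigee radius is 2a − r_a = 7.568×10⁶ m = 7567.7 km.
Perigee altitude = 7567.7 − 6371 = 1196.7 km.

perigee altitude ≈ 1200 km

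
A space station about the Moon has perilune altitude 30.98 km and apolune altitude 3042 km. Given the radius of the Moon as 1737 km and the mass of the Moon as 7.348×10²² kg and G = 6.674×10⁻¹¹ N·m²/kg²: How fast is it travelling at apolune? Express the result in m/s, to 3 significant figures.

μ = GM = 6.674×10⁻¹¹ × 7.348×10²² = 4.904×10¹² m³/s².
r_p = 1737 + 30.98 = 1768.0 km = 1.7680×10⁶ m.
r_a = 1737 + 3042 = 4779.0 km = 4.7790×10⁶ m.
Semi-major axis a = (r_p + r_a)/2 = 3273.5 km = 3.273×10⁶ m.
Vis-viva: v² = μ(2/r − 1/a) = 4.904×10¹² × (4.185×10⁻⁷ − 3.055×10⁻⁷) = 5.542×10⁵ m²/s².
v = 744.5 m/s.

v ≈ 744 m/s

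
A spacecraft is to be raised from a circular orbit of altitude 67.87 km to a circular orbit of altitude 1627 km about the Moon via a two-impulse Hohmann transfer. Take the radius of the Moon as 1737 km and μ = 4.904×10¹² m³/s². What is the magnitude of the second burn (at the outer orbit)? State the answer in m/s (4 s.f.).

r₁ = 1737 + 67.87 = 1804.9 km = 1.8049×10⁶ m.
r₂ = 1737 + 1627 = 3364.0 km = 3.3640×10⁶ m.
Transfer ellipse a_t = (r₁ + r₂)/2 = 2.584×10⁶ m.
At r₁: circular v_c1 = √(μ/r₁) = 1648 m/s; transfer-perilune v_p = √[μ(2/r₁ − 1/a_t)] = 1881 m/s.
At r₂: circular v_c2 = √(μ/r₂) = 1207 m/s; transfer-apolune v_a = √[μ(2/r₂ − 1/a_t)] = 1009 m/s.
Δv₂ = v_c2 − v_a = 198.4 m/s.

Δv ≈ 198.4 m/s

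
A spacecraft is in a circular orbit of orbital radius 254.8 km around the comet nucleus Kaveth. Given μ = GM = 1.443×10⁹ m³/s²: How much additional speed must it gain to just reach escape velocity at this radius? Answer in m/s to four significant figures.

Δv ≈ 31.17 m/s

r = 254.8 km = 2.548×10⁵ m.
Circular speed v_c = √(μ/r) = 75.25 m/s.
Escape speed v_esc = √(2μ/r) = √2 × v_c = 106.4 m/s.
Δv = v_esc − v_c = 31.17 m/s.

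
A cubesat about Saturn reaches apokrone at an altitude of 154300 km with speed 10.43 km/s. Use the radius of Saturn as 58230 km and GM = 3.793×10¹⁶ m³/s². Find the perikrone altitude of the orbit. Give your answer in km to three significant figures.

perikrone altitude ≈ 34900 km

r_a = 58230 + 154300 = 2.1253×10⁵ km = 2.125×10⁸ m.
Specific energy ε = v²/2 − μ/r = -1.241×10⁸ J/kg, so a = −μ/(2ε) = 1.528×10⁸ m.
The apsides satisfy r_p + r_a = 2a, so the perikrone radius is 2a − r_a = 9.317×10⁷ m = 93169 km.
Perikrone altitude = 93169 − 58230 = 34939 km.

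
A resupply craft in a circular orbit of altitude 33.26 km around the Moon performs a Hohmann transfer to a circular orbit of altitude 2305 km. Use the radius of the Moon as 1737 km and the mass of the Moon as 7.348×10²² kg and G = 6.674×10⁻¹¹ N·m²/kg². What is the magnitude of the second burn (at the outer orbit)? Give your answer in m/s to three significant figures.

μ = GM = 6.674×10⁻¹¹ × 7.348×10²² = 4.904×10¹² m³/s².
r₁ = 1737 + 33.26 = 1770.3 km = 1.7703×10⁶ m.
r₂ = 1737 + 2305 = 4042.0 km = 4.0420×10⁶ m.
Transfer ellipse a_t = (r₁ + r₂)/2 = 2.906×10⁶ m.
At r₁: circular v_c1 = √(μ/r₁) = 1664 m/s; transfer-perilune v_p = √[μ(2/r₁ − 1/a_t)] = 1963 m/s.
At r₂: circular v_c2 = √(μ/r₂) = 1101 m/s; transfer-apolune v_a = √[μ(2/r₂ − 1/a_t)] = 859.7 m/s.
Δv₂ = v_c2 − v_a = 241.8 m/s.

Δv ≈ 242 m/s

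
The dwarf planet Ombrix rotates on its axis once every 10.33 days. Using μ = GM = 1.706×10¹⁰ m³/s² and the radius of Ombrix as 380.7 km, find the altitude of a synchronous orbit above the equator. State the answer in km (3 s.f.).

T = 10.33 days = 8.925×10⁵ s.
A synchronous orbit has period T, so by Kepler's third law a = (μT²/4π²)^(1/3).
μT²/4π² = 1.706×10¹⁰ × (8.925×10⁵)² / 39.48 = 3.442×10²⁰ m³.
a = 7.008×10⁶ m = 7008.4 km.
Altitude h = a − R = 7008.4 − 380.7 = 6627.7 km.

h_sync ≈ 6630 km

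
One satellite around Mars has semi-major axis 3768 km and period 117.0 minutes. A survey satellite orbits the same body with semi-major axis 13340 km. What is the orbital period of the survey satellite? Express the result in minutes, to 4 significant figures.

T₂ ≈ 779.4 minutes

Kepler's third law: T² ∝ a³, so T₂ = T₁ (a₂/a₁)^(3/2).
a₂/a₁ = 3.540, (a₂/a₁)^(3/2) = 6.661.
T₂ = 117.0 × 6.661 = 779.4 minutes.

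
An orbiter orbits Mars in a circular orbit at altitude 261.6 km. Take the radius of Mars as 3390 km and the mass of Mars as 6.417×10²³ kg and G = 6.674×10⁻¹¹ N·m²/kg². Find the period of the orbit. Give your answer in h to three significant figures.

T ≈ 1.86 h

μ = GM = 6.674×10⁻¹¹ × 6.417×10²³ = 4.283×10¹³ m³/s².
r = 3390 + 261.6 = 3651.6 km = 3.6516×10⁶ m.
Kepler's third law: T = 2π√(r³/μ) = 2π√((3.652×10⁶)³ / 4.283×10¹³).
r³/μ = 1.137×10⁶ s², so T = 2π × 1.066×10³ = 6.700×10³ s.
Converting: 6.700×10³ s ÷ 3600 = 1.861 h.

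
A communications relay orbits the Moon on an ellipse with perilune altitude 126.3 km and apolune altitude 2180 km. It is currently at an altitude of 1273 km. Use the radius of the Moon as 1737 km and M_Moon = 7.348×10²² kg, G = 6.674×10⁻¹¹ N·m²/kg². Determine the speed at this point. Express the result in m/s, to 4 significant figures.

v ≈ 1250 m/s

μ = GM = 6.674×10⁻¹¹ × 7.348×10²² = 4.904×10¹² m³/s².
r_p = 1737 + 126.3 = 1863.3 km = 1.8633×10⁶ m.
r_a = 1737 + 2180 = 3917.0 km = 3.9170×10⁶ m.
r = 1737 + 1273 = 3010.0 km = 3.010×10⁶ m.
Semi-major axis a = (r_p + r_a)/2 = 2890.2 km = 2.890×10⁶ m.
Vis-viva: v² = μ(2/r − 1/a) = 4.904×10¹² × (6.645×10⁻⁷ − 3.460×10⁻⁷) = 1.562×10⁶ m²/s².
v = 1250 m/s.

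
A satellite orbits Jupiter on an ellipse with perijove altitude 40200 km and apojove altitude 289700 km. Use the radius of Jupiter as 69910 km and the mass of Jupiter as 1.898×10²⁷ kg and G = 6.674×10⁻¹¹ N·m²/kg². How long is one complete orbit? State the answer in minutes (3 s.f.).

T ≈ 1060 minutes

μ = GM = 6.674×10⁻¹¹ × 1.898×10²⁷ = 1.267×10¹⁷ m³/s².
r_p = 69910 + 40200 = 110110 km = 1.1011×10⁸ m.
r_a = 69910 + 289700 = 359610 km = 3.5961×10⁸ m.
Semi-major axis a = (r_p + r_a)/2 = (1.1011×10⁵ + 3.5961×10⁵)/2 = 2.3486×10⁵ km = 2.349×10⁸ m.
By Kepler's third law T = 2π√(a³/μ) = 2π × 1.011×10⁴ = 6.354×10⁴ s.
= 1059 minutes.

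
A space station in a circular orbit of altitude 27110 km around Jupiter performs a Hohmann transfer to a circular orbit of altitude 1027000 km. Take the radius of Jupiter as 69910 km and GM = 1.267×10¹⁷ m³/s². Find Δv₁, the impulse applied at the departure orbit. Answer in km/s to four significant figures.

Δv ≈ 12.85 km/s

r₁ = 69910 + 27110 = 97020 km = 9.7020×10⁷ m.
r₂ = 69910 + 1027000 = 1096900 km = 1.0969×10⁹ m.
Transfer ellipse a_t = (r₁ + r₂)/2 = 5.970×10⁸ m.
At r₁: circular v_c1 = √(μ/r₁) = 36140 m/s; transfer-perijove v_p = √[μ(2/r₁ − 1/a_t)] = 48990 m/s.
Δv₁ = v_p − v_c1 = 12850 m/s.
= 12.85 km/s.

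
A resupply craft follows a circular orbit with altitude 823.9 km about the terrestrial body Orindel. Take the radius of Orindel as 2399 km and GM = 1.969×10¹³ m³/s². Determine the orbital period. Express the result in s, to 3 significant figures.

T ≈ 8190 s

r = 2399 + 823.9 = 3222.9 km = 3.2229×10⁶ m.
Kepler's third law: T = 2π√(r³/μ) = 2π√((3.223×10⁶)³ / 1.969×10¹³).
r³/μ = 1.700×10⁶ s², so T = 2π × 1.304×10³ = 8.193×10³ s.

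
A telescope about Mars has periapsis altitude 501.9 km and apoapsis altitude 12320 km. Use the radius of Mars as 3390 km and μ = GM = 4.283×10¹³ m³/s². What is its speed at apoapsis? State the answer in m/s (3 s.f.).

v ≈ 1040 m/s

r_p = 3390 + 501.9 = 3891.9 km = 3.8919×10⁶ m.
r_a = 3390 + 12320 = 15710 km = 1.5710×10⁷ m.
Semi-major axis a = (r_p + r_a)/2 = 9801.0 km = 9.801×10⁶ m.
Vis-viva: v² = μ(2/r − 1/a) = 4.283×10¹³ × (1.273×10⁻⁷ − 1.020×10⁻⁷) = 1.083×10⁶ m²/s².
v = 1040 m/s.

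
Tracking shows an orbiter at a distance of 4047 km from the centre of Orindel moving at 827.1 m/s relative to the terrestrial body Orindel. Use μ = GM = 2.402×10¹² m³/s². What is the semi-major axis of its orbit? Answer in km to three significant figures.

a ≈ 4780 km

r = 4.047×10⁶ m.
Vis-viva rearranged: 1/a = 2/r − v²/μ = 4.942×10⁻⁷ − 2.848×10⁻⁷ = 2.094×10⁻⁷ m⁻¹.
a = 4.776×10⁶ m = 4775.7 km.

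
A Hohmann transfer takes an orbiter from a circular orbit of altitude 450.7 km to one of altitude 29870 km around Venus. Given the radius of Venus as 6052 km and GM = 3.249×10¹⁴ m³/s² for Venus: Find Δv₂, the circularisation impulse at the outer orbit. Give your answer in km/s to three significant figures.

Δv ≈ 1.34 km/s

r₁ = 6052 + 450.7 = 6502.7 km = 6.5027×10⁶ m.
r₂ = 6052 + 29870 = 35922 km = 3.5922×10⁷ m.
Transfer ellipse a_t = (r₁ + r₂)/2 = 2.121×10⁷ m.
At r₁: circular v_c1 = √(μ/r₁) = 7069 m/s; transfer-periapsis v_p = √[μ(2/r₁ − 1/a_t)] = 9198 m/s.
At r₂: circular v_c2 = √(μ/r₂) = 3007 m/s; transfer-apoapsis v_a = √[μ(2/r₂ − 1/a_t)] = 1665 m/s.
Δv₂ = v_c2 − v_a = 1342 m/s.
= 1.342 km/s.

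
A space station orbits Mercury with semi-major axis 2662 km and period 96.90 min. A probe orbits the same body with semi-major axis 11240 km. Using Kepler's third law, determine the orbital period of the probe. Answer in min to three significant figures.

Kepler's third law: T² ∝ a³, so T₂ = T₁ (a₂/a₁)^(3/2).
a₂/a₁ = 4.222, (a₂/a₁)^(3/2) = 8.676.
T₂ = 96.90 × 8.676 = 840.7 min.

T₂ ≈ 841 min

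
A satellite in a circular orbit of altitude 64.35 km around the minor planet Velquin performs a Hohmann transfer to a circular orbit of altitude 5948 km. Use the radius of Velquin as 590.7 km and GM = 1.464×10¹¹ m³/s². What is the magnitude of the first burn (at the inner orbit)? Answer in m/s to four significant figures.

r₁ = 590.7 + 64.35 = 655.05 km = 6.5505×10⁵ m.
r₂ = 590.7 + 5948 = 6538.7 km = 6.5387×10⁶ m.
Transfer ellipse a_t = (r₁ + r₂)/2 = 3.597×10⁶ m.
At r₁: circular v_c1 = √(μ/r₁) = 472.8 m/s; transfer-periapsis v_p = √[μ(2/r₁ − 1/a_t)] = 637.4 m/s.
Δv₁ = v_p − v_c1 = 164.7 m/s.

Δv ≈ 164.7 m/s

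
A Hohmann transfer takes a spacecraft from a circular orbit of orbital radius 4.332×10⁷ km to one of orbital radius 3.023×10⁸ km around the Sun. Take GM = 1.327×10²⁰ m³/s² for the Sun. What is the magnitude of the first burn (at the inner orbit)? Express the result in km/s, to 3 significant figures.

r₁ = 4.332×10⁷ km = 4.332×10¹⁰ m.
r₂ = 3.023×10⁸ km = 3.023×10¹¹ m.
Transfer ellipse a_t = (r₁ + r₂)/2 = 1.728×10¹¹ m.
At r₁: circular v_c1 = √(μ/r₁) = 55350 m/s; transfer-perihelion v_p = √[μ(2/r₁ − 1/a_t)] = 73200 m/s.
Δv₁ = v_p − v_c1 = 17860 m/s.
= 17.86 km/s.

Δv ≈ 17.9 km/s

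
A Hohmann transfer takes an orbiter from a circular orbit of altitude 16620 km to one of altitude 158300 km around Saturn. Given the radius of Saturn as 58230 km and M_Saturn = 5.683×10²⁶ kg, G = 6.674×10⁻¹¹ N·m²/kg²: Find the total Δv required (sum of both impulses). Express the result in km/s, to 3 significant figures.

Δv_total ≈ 8.68 km/s

μ = GM = 6.674×10⁻¹¹ × 5.683×10²⁶ = 3.793×10¹⁶ m³/s².
r₁ = 58230 + 16620 = 74850 km = 7.4850×10⁷ m.
r₂ = 58230 + 158300 = 216530 km = 2.1653×10⁸ m.
Transfer ellipse a_t = (r₁ + r₂)/2 = 1.457×10⁸ m.
At r₁: circular v_c1 = √(μ/r₁) = 22510 m/s; transfer-perikrone v_p = √[μ(2/r₁ − 1/a_t)] = 27440 m/s.
Δv₁ = v_p − v_c1 = 4932 m/s.
At r₂: circular v_c2 = √(μ/r₂) = 13230 m/s; transfer-apokrone v_a = √[μ(2/r₂ − 1/a_t)] = 9486 m/s.
Δv₂ = v_c2 − v_a = 3749 m/s.
Total Δv = Δv₁ + Δv₂ = 8681 m/s = 8.681 km/s.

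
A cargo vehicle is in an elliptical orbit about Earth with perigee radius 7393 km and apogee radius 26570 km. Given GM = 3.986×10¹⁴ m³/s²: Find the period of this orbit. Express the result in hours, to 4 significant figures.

T ≈ 6.117 hours

Semi-major axis a = (r_p + r_a)/2 = (7393.0 + 26570)/2 = 16982 km = 1.698×10⁷ m.
By Kepler's third law T = 2π√(a³/μ) = 2π × 3.505×10³ = 2.202×10⁴ s.
= 6.117 hours.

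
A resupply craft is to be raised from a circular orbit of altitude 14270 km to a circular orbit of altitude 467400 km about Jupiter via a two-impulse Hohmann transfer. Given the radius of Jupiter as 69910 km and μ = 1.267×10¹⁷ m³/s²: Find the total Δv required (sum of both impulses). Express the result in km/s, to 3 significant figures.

r₁ = 69910 + 14270 = 84180 km = 8.4180×10⁷ m.
r₂ = 69910 + 467400 = 537310 km = 5.3731×10⁸ m.
Transfer ellipse a_t = (r₁ + r₂)/2 = 3.107×10⁸ m.
At r₁: circular v_c1 = √(μ/r₁) = 38800 m/s; transfer-perijove v_p = √[μ(2/r₁ − 1/a_t)] = 51010 m/s.
Δv₁ = v_p − v_c1 = 12220 m/s.
At r₂: circular v_c2 = √(μ/r₂) = 15360 m/s; transfer-apojove v_a = √[μ(2/r₂ − 1/a_t)] = 7992 m/s.
Δv₂ = v_c2 − v_a = 7364 m/s.
Total Δv = Δv₁ + Δv₂ = 19580 m/s = 19.58 km/s.

Δv_total ≈ 19.6 km/s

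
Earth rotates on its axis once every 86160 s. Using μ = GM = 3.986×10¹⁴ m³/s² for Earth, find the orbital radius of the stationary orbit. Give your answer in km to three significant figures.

r_sync ≈ 42200 km

A synchronous orbit has period T, so by Kepler's third law a = (μT²/4π²)^(1/3).
μT²/4π² = 3.986×10¹⁴ × (8.616×10⁴)² / 39.48 = 7.495×10²² m³.
a = 4.216×10⁷ m = 42163 km.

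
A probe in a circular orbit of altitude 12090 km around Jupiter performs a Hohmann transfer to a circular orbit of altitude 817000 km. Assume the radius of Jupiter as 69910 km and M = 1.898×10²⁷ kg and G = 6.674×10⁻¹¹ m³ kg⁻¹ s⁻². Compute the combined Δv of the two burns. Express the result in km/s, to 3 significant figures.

Δv_total ≈ 20.9 km/s

μ = GM = 6.674×10⁻¹¹ × 1.898×10²⁷ = 1.267×10¹⁷ m³/s².
r₁ = 69910 + 12090 = 82000 km = 8.2000×10⁷ m.
r₂ = 69910 + 817000 = 886910 km = 8.8691×10⁸ m.
Transfer ellipse a_t = (r₁ + r₂)/2 = 4.845×10⁸ m.
At r₁: circular v_c1 = √(μ/r₁) = 39300 m/s; transfer-perijove v_p = √[μ(2/r₁ − 1/a_t)] = 53180 m/s.
Δv₁ = v_p − v_c1 = 13880 m/s.
At r₂: circular v_c2 = √(μ/r₂) = 11950 m/s; transfer-apojove v_a = √[μ(2/r₂ − 1/a_t)] = 4917 m/s.
Δv₂ = v_c2 − v_a = 7034 m/s.
Total Δv = Δv₁ + Δv₂ = 20910 m/s = 20.91 km/s.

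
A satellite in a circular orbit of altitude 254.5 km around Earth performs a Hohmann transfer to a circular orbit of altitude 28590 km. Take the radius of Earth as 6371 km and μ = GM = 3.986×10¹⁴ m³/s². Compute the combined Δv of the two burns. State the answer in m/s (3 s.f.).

Δv_total ≈ 3770 m/s

r₁ = 6371 + 254.5 = 6625.5 km = 6.6255×10⁶ m.
r₂ = 6371 + 28590 = 34961 km = 3.4961×10⁷ m.
Transfer ellipse a_t = (r₁ + r₂)/2 = 2.079×10⁷ m.
At r₁: circular v_c1 = √(μ/r₁) = 7756 m/s; transfer-perigee v_p = √[μ(2/r₁ − 1/a_t)] = 10060 m/s.
Δv₁ = v_p − v_c1 = 2301 m/s.
At r₂: circular v_c2 = √(μ/r₂) = 3377 m/s; transfer-apogee v_a = √[μ(2/r₂ − 1/a_t)] = 1906 m/s.
Δv₂ = v_c2 − v_a = 1471 m/s.
Total Δv = Δv₁ + Δv₂ = 3772 m/s.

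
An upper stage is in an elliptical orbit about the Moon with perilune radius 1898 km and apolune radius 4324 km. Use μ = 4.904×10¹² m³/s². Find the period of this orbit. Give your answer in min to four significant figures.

Semi-major axis a = (r_p + r_a)/2 = (1898.0 + 4324.0)/2 = 3111.0 km = 3.111×10⁶ m.
By Kepler's third law T = 2π√(a³/μ) = 2π × 2.478×10³ = 1.557×10⁴ s.
= 259.5 min.

T ≈ 259.5 min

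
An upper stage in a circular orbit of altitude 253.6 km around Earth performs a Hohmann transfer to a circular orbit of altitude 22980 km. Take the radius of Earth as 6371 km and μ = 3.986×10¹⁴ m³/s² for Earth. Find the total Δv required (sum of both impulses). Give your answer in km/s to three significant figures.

r₁ = 6371 + 253.6 = 6624.6 km = 6.6246×10⁶ m.
r₂ = 6371 + 22980 = 29351 km = 2.9351×10⁷ m.
Transfer ellipse a_t = (r₁ + r₂)/2 = 1.799×10⁷ m.
At r₁: circular v_c1 = √(μ/r₁) = 7757 m/s; transfer-perigee v_p = √[μ(2/r₁ − 1/a_t)] = 9909 m/s.
Δv₁ = v_p − v_c1 = 2152 m/s.
At r₂: circular v_c2 = √(μ/r₂) = 3685 m/s; transfer-apogee v_a = √[μ(2/r₂ − 1/a_t)] = 2236 m/s.
Δv₂ = v_c2 − v_a = 1449 m/s.
Total Δv = Δv₁ + Δv₂ = 3600 m/s = 3.600 km/s.

Δv_total ≈ 3.60 km/s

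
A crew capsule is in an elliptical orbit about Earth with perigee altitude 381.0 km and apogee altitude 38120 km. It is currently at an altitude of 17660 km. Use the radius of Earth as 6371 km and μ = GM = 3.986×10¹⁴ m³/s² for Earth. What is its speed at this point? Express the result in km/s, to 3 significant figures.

v ≈ 4.20 km/s

r_p = 6371 + 381.0 = 6752.0 km = 6.7520×10⁶ m.
r_a = 6371 + 38120 = 44491 km = 4.4491×10⁷ m.
r = 6371 + 17660 = 24031 km = 2.403×10⁷ m.
Semi-major axis a = (r_p + r_a)/2 = 25622 km = 2.562×10⁷ m.
Vis-viva: v² = μ(2/r − 1/a) = 3.986×10¹⁴ × (8.323×10⁻⁸ − 3.903×10⁻⁸) = 1.762×10⁷ m²/s².
v = 4197 m/s = 4.197 km/s.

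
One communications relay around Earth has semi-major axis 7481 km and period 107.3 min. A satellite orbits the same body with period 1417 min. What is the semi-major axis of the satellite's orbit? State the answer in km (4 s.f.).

a₂ ≈ 41800 km

Kepler's third law: a³ ∝ T², so a₂ = a₁ (T₂/T₁)^(2/3).
T₂/T₁ = 13.21, (T₂/T₁)^(2/3) = 5.587.
a₂ = 7481 × 5.587 = 41800 km.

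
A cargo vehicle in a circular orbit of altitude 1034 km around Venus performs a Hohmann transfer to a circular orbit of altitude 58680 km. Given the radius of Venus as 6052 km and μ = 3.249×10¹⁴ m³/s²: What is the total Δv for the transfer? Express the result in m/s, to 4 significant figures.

r₁ = 6052 + 1034 = 7086.0 km = 7.0860×10⁶ m.
r₂ = 6052 + 58680 = 64732 km = 6.4732×10⁷ m.
Transfer ellipse a_t = (r₁ + r₂)/2 = 3.591×10⁷ m.
At r₁: circular v_c1 = √(μ/r₁) = 6771 m/s; transfer-periapsis v_p = √[μ(2/r₁ − 1/a_t)] = 9091 m/s.
Δv₁ = v_p − v_c1 = 2320 m/s.
At r₂: circular v_c2 = √(μ/r₂) = 2240 m/s; transfer-apoapsis v_a = √[μ(2/r₂ − 1/a_t)] = 995.2 m/s.
Δv₂ = v_c2 − v_a = 1245 m/s.
Total Δv = Δv₁ + Δv₂ = 3565 m/s.

Δv_total ≈ 3565 m/s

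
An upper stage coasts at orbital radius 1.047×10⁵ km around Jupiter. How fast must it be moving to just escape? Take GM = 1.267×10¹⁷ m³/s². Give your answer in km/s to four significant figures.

v_esc ≈ 49.20 km/s

r = 1.047×10⁵ km = 1.047×10⁸ m.
Escape speed v_esc = √(2μ/r) = √(2 × 1.267×10¹⁷ / 1.047×10⁸) = √(2.420×10⁹) = 49200 m/s.
= 49.20 km/s.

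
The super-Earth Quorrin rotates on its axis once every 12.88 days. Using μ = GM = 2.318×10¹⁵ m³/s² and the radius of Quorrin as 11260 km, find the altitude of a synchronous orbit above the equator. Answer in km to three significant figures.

T = 12.88 days = 1.113×10⁶ s.
A synchronous orbit has period T, so by Kepler's third law a = (μT²/4π²)^(1/3).
μT²/4π² = 2.318×10¹⁵ × (1.113×10⁶)² / 39.48 = 7.271×10²⁵ m³.
a = 4.174×10⁸ m = 4.1739×10⁵ km.
Altitude h = a − R = 4.1739×10⁵ − 11260 = 4.0613×10⁵ km.

h_sync ≈ 4.06×10⁵ km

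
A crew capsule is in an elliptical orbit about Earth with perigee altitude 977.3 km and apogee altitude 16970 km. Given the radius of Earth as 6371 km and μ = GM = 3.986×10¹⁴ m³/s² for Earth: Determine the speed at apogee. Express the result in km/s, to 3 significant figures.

v ≈ 2.86 km/s

r_p = 6371 + 977.3 = 7348.3 km = 7.3483×10⁶ m.
r_a = 6371 + 16970 = 23341 km = 2.3341×10⁷ m.
Semi-major axis a = (r_p + r_a)/2 = 15345 km = 1.534×10⁷ m.
Vis-viva: v² = μ(2/r − 1/a) = 3.986×10¹⁴ × (8.569×10⁻⁸ − 6.517×10⁻⁸) = 8.178×10⁶ m²/s².
v = 2860 m/s = 2.860 km/s.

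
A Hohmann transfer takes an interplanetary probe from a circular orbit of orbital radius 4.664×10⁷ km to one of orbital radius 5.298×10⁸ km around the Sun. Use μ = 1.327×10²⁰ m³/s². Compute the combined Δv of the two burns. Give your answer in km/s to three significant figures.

Δv_total ≈ 28.4 km/s

r₁ = 4.664×10⁷ km = 4.664×10¹⁰ m.
r₂ = 5.298×10⁸ km = 5.298×10¹¹ m.
Transfer ellipse a_t = (r₁ + r₂)/2 = 2.882×10¹¹ m.
At r₁: circular v_c1 = √(μ/r₁) = 53340 m/s; transfer-perihelion v_p = √[μ(2/r₁ − 1/a_t)] = 72320 m/s.
Δv₁ = v_p − v_c1 = 18980 m/s.
At r₂: circular v_c2 = √(μ/r₂) = 15830 m/s; transfer-aphelion v_a = √[μ(2/r₂ − 1/a_t)] = 6366 m/s.
Δv₂ = v_c2 − v_a = 9460 m/s.
Total Δv = Δv₁ + Δv₂ = 28440 m/s = 28.44 km/s.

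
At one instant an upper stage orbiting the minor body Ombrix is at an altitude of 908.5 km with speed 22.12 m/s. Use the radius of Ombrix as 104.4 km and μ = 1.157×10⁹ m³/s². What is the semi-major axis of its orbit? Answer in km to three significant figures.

r = 104.4 + 908.5 = 1012.9 km = 1.013×10⁶ m.
Vis-viva rearranged: 1/a = 2/r − v²/μ = 1.975×10⁻⁶ − 4.229×10⁻⁷ = 1.552×10⁻⁶ m⁻¹.
a = 6.445×10⁵ m = 644.48 km.

a ≈ 644 km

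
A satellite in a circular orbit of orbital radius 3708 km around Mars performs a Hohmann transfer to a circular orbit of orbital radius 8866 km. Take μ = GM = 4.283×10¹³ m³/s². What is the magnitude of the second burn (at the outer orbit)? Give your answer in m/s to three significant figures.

Δv ≈ 510 m/s

r₁ = 3708 km = 3.708×10⁶ m.
r₂ = 8866 km = 8.866×10⁶ m.
Transfer ellipse a_t = (r₁ + r₂)/2 = 6.287×10⁶ m.
At r₁: circular v_c1 = √(μ/r₁) = 3399 m/s; transfer-periapsis v_p = √[μ(2/r₁ − 1/a_t)] = 4036 m/s.
At r₂: circular v_c2 = √(μ/r₂) = 2198 m/s; transfer-apoapsis v_a = √[μ(2/r₂ − 1/a_t)] = 1688 m/s.
Δv₂ = v_c2 − v_a = 510.0 m/s.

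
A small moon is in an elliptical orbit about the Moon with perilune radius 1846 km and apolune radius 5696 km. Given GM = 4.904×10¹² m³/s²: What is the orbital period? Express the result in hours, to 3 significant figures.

Semi-major axis a = (r_p + r_a)/2 = (1846.0 + 5696.0)/2 = 3771.0 km = 3.771×10⁶ m.
By Kepler's third law T = 2π√(a³/μ) = 2π × 3.307×10³ = 2.078×10⁴ s.
= 5.771 hours.

T ≈ 5.77 hours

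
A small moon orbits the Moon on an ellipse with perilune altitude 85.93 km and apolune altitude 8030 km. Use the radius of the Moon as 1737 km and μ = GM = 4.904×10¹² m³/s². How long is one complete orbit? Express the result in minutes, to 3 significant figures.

r_p = 1737 + 85.93 = 1822.9 km = 1.8229×10⁶ m.
r_a = 1737 + 8030 = 9767.0 km = 9.7670×10⁶ m.
Semi-major axis a = (r_p + r_a)/2 = (1822.9 + 9767.0)/2 = 5795.0 km = 5.795×10⁶ m.
By Kepler's third law T = 2π√(a³/μ) = 2π × 6.299×10³ = 3.958×10⁴ s.
= 659.7 minutes.

T ≈ 660 minutes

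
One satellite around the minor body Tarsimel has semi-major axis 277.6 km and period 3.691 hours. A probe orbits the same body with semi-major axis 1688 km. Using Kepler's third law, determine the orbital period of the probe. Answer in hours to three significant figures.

T₂ ≈ 55.3 hours

Kepler's third law: T² ∝ a³, so T₂ = T₁ (a₂/a₁)^(3/2).
a₂/a₁ = 6.081, (a₂/a₁)^(3/2) = 14.99.
T₂ = 3.691 × 14.99 = 55.34 hours.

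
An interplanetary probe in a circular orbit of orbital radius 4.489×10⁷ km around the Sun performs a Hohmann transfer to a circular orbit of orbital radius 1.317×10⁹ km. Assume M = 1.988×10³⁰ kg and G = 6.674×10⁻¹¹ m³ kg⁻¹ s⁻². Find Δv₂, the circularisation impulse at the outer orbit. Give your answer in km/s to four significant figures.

Δv ≈ 7.460 km/s

μ = GM = 6.674×10⁻¹¹ × 1.988×10³⁰ = 1.327×10²⁰ m³/s².
r₁ = 4.489×10⁷ km = 4.489×10¹⁰ m.
r₂ = 1.317×10⁹ km = 1.317×10¹² m.
Transfer ellipse a_t = (r₁ + r₂)/2 = 6.809×10¹¹ m.
At r₁: circular v_c1 = √(μ/r₁) = 54370 m/s; transfer-perihelion v_p = √[μ(2/r₁ − 1/a_t)] = 75610 m/s.
At r₂: circular v_c2 = √(μ/r₂) = 10040 m/s; transfer-aphelion v_a = √[μ(2/r₂ − 1/a_t)] = 2577 m/s.
Δv₂ = v_c2 − v_a = 7460 m/s.
= 7.460 km/s.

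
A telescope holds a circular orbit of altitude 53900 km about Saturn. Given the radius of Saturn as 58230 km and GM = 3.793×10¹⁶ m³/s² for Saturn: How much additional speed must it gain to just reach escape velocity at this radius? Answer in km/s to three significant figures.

r = 58230 + 53900 = 112130 km = 1.1213×10⁸ m.
Circular speed v_c = √(μ/r) = 18390 m/s.
Escape speed v_esc = √(2μ/r) = √2 × v_c = 26010 m/s.
Δv = v_esc − v_c = 7618 m/s = 7.618 km/s.

Δv ≈ 7.62 km/s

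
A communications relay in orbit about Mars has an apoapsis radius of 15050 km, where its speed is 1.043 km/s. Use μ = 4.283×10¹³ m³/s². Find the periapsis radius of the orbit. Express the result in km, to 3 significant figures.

periapsis radius ≈ 3560 km

r_a = 1.505×10⁷ m.
Specific energy ε = v²/2 − μ/r = -2.302×10⁶ J/kg, so a = −μ/(2ε) = 9.303×10⁶ m.
The apsides satisfy r_p + r_a = 2a, so the periapsis radius is 2a − r_a = 3.556×10⁶ m = 3556.2 km.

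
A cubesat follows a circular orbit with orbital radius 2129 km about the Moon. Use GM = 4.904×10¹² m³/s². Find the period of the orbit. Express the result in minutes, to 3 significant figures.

r = 2129 km = 2.129×10⁶ m.
Kepler's third law: T = 2π√(r³/μ) = 2π√((2.129×10⁶)³ / 4.904×10¹²).
r³/μ = 1.968×10⁶ s², so T = 2π × 1.403×10³ = 8.814×10³ s.
Converting: 8.814×10³ s ÷ 60.00 = 146.9 minutes.

T ≈ 147 minutes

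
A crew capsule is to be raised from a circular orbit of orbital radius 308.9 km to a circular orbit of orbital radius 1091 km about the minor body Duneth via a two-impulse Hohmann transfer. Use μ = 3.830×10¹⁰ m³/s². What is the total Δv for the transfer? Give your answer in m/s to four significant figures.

r₁ = 308.9 km = 3.089×10⁵ m.
r₂ = 1091 km = 1.091×10⁶ m.
Transfer ellipse a_t = (r₁ + r₂)/2 = 7.000×10⁵ m.
At r₁: circular v_c1 = √(μ/r₁) = 352.1 m/s; transfer-periapsis v_p = √[μ(2/r₁ − 1/a_t)] = 439.6 m/s.
Δv₁ = v_p − v_c1 = 87.49 m/s.
At r₂: circular v_c2 = √(μ/r₂) = 187.4 m/s; transfer-apoapsis v_a = √[μ(2/r₂ − 1/a_t)] = 124.5 m/s.
Δv₂ = v_c2 − v_a = 62.90 m/s.
Total Δv = Δv₁ + Δv₂ = 150.4 m/s.

Δv_total ≈ 150.4 m/s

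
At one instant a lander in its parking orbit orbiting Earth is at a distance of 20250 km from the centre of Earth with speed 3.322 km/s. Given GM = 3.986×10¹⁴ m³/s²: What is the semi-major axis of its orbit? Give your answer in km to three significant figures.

r = 2.025×10⁷ m.
Vis-viva rearranged: 1/a = 2/r − v²/μ = 9.877×10⁻⁸ − 2.769×10⁻⁸ = 7.108×10⁻⁸ m⁻¹.
a = 1.407×10⁷ m = 14069 km.

a ≈ 14100 km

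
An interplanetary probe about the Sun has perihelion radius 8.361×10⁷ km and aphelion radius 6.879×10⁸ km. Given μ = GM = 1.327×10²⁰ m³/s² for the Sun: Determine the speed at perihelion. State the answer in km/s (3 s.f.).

Semi-major axis a = (r_p + r_a)/2 = 3.8576×10⁸ km = 3.858×10¹¹ m.
Vis-viva: v² = μ(2/r − 1/a) = 1.327×10²⁰ × (2.392×10⁻¹¹ − 2.592×10⁻¹²) = 2.830×10⁹ m²/s².
v = 53200 m/s = 53.20 km/s.

v ≈ 53.2 km/s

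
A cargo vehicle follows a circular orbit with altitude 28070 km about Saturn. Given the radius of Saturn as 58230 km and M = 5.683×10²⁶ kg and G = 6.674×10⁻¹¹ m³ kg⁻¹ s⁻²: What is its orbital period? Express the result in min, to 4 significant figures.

T ≈ 431.1 min

μ = GM = 6.674×10⁻¹¹ × 5.683×10²⁶ = 3.793×10¹⁶ m³/s².
r = 58230 + 28070 = 86300 km = 8.6300×10⁷ m.
Kepler's third law: T = 2π√(r³/μ) = 2π√((8.630×10⁷)³ / 3.793×10¹⁶).
r³/μ = 1.695×10⁷ s², so T = 2π × 4.117×10³ = 2.587×10⁴ s.
Converting: 2.587×10⁴ s ÷ 60.00 = 431.1 min.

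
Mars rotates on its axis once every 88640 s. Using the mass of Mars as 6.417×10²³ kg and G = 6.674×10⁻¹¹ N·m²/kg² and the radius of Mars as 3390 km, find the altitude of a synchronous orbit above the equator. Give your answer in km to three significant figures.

μ = GM = 6.674×10⁻¹¹ × 6.417×10²³ = 4.283×10¹³ m³/s².
A synchronous orbit has period T, so by Kepler's third law a = (μT²/4π²)^(1/3).
μT²/4π² = 4.283×10¹³ × (8.864×10⁴)² / 39.48 = 8.524×10²¹ m³.
a = 2.043×10⁷ m = 20427 km.
Altitude h = a − R = 20427 − 3390 = 17037 km.

h_sync ≈ 17000 km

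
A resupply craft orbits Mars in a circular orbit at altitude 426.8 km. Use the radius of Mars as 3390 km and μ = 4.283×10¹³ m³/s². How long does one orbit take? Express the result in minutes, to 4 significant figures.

r = 3390 + 426.8 = 3816.8 km = 3.8168×10⁶ m.
Kepler's third law: T = 2π√(r³/μ) = 2π√((3.817×10⁶)³ / 4.283×10¹³).
r³/μ = 1.298×10⁶ s², so T = 2π × 1.139×10³ = 7.159×10³ s.
Converting: 7.159×10³ s ÷ 60.00 = 119.3 minutes.

T ≈ 119.3 minutes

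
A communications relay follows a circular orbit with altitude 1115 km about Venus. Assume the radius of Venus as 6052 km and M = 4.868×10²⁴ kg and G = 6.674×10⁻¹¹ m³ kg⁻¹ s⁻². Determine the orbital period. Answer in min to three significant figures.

μ = GM = 6.674×10⁻¹¹ × 4.868×10²⁴ = 3.249×10¹⁴ m³/s².
r = 6052 + 1115 = 7167.0 km = 7.1670×10⁶ m.
Kepler's third law: T = 2π√(r³/μ) = 2π√((7.167×10⁶)³ / 3.249×10¹⁴).
r³/μ = 1.133×10⁶ s², so T = 2π × 1.064×10³ = 6.688×10³ s.
Converting: 6.688×10³ s ÷ 60.00 = 111.5 min.

T ≈ 111 min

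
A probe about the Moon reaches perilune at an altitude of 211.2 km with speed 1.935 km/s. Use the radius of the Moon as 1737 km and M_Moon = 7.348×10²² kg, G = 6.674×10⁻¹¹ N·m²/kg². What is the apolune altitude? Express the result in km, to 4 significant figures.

μ = GM = 6.674×10⁻¹¹ × 7.348×10²² = 4.904×10¹² m³/s².
r_p = 1737 + 211.2 = 1948.2 km = 1.948×10⁶ m.
Specific energy ε = v²/2 − μ/r = -6.451×10⁵ J/kg, so a = −μ/(2ε) = 3.801×10⁶ m.
The apsides satisfy r_p + r_a = 2a, so the apolune radius is 2a − r_p = 5.654×10⁶ m = 5653.7 km.
Apolune altitude = 5653.7 − 1737 = 3916.7 km.

apolune altitude ≈ 3917 km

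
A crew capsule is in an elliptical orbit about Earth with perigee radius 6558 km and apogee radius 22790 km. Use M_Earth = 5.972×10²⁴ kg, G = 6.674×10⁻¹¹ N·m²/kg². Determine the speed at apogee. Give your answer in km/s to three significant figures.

μ = GM = 6.674×10⁻¹¹ × 5.972×10²⁴ = 3.986×10¹⁴ m³/s².
Semi-major axis a = (r_p + r_a)/2 = 14674 km = 1.467×10⁷ m.
Vis-viva: v² = μ(2/r − 1/a) = 3.986×10¹⁴ × (8.776×10⁻⁸ − 6.815×10⁻⁸) = 7.816×10⁶ m²/s².
v = 2796 m/s = 2.796 km/s.

v ≈ 2.80 km/s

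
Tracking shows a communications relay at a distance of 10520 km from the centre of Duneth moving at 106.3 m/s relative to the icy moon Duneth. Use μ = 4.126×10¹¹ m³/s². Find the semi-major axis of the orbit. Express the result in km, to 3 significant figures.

a ≈ 6150 km

r = 1.052×10⁷ m.
Specific orbital energy ε = v²/2 − μ/r = (106.3)²/2 − 4.126×10¹¹/1.052×10⁷ = -3.357×10⁴ J/kg.
Since ε = −μ/(2a), a = −μ/(2ε) = 6.145×10⁶ m = 6145.2 km.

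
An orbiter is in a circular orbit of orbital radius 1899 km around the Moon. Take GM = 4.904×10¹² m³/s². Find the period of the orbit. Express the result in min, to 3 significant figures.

T ≈ 124 min

r = 1899 km = 1.899×10⁶ m.
Kepler's third law: T = 2π√(r³/μ) = 2π√((1.899×10⁶)³ / 4.904×10¹²).
r³/μ = 1.396×10⁶ s², so T = 2π × 1.182×10³ = 7.425×10³ s.
Converting: 7.425×10³ s ÷ 60.00 = 123.7 min.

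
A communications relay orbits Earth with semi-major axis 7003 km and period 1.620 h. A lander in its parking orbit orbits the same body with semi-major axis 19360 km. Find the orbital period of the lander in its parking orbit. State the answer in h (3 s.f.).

T₂ ≈ 7.45 h

Kepler's third law: T² ∝ a³, so T₂ = T₁ (a₂/a₁)^(3/2).
a₂/a₁ = 2.765, (a₂/a₁)^(3/2) = 4.597.
T₂ = 1.620 × 4.597 = 7.446 h.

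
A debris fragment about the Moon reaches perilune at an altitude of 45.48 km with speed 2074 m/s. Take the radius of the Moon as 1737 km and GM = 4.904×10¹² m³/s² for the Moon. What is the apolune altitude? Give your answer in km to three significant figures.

apolune altitude ≈ 4650 km

r_p = 1737 + 45.48 = 1782.5 km = 1.782×10⁶ m.
Specific energy ε = v²/2 − μ/r = -6.005×10⁵ J/kg, so a = −μ/(2ε) = 4.083×10⁶ m.
The apsides satisfy r_p + r_a = 2a, so the apolune radius is 2a − r_p = 6.384×10⁶ m = 6384.3 km.
Apolune altitude = 6384.3 − 1737 = 4647.3 km.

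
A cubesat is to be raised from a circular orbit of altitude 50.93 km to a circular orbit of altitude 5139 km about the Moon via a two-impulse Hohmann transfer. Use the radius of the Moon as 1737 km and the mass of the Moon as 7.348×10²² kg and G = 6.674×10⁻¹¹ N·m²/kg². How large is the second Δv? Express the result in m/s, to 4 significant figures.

Δv ≈ 302.0 m/s

μ = GM = 6.674×10⁻¹¹ × 7.348×10²² = 4.904×10¹² m³/s².
r₁ = 1737 + 50.93 = 1787.9 km = 1.7879×10⁶ m.
r₂ = 1737 + 5139 = 6876.0 km = 6.8760×10⁶ m.
Transfer ellipse a_t = (r₁ + r₂)/2 = 4.332×10⁶ m.
At r₁: circular v_c1 = √(μ/r₁) = 1656 m/s; transfer-perilune v_p = √[μ(2/r₁ − 1/a_t)] = 2087 m/s.
At r₂: circular v_c2 = √(μ/r₂) = 844.5 m/s; transfer-apolune v_a = √[μ(2/r₂ − 1/a_t)] = 542.6 m/s.
Δv₂ = v_c2 − v_a = 302.0 m/s.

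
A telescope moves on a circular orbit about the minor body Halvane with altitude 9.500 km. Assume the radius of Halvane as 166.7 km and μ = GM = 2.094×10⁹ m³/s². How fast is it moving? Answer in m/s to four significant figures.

v ≈ 109.0 m/s

r = 166.7 + 9.500 = 176.20 km = 1.7620×10⁵ m.
For a circular orbit v = √(μ/r) = √(2.094×10⁹ / 1.762×10⁵) = √(1.188×10⁴) = 109.0 m/s.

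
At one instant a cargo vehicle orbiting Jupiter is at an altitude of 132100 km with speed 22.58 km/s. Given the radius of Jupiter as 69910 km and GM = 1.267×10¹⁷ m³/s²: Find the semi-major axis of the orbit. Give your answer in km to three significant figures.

r = 69910 + 132100 = 2.0201×10⁵ km = 2.020×10⁸ m.
Vis-viva rearranged: 1/a = 2/r − v²/μ = 9.900×10⁻⁹ − 4.024×10⁻⁹ = 5.876×10⁻⁹ m⁻¹.
a = 1.702×10⁸ m = 1.7017×10⁵ km.

a ≈ 1.70×10⁵ km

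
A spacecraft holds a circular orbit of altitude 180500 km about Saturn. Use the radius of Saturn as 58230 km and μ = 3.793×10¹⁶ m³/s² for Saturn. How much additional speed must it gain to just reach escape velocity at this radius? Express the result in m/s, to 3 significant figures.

Δv ≈ 5220 m/s

r = 58230 + 180500 = 238730 km = 2.3873×10⁸ m.
Circular speed v_c = √(μ/r) = 12600 m/s.
Escape speed v_esc = √(2μ/r) = √2 × v_c = 17830 m/s.
Δv = v_esc − v_c = 5221 m/s.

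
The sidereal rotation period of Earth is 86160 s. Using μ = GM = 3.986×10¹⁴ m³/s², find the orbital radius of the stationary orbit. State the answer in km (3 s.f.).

r_sync ≈ 42200 km

A synchronous orbit has period T, so by Kepler's third law a = (μT²/4π²)^(1/3).
μT²/4π² = 3.986×10¹⁴ × (8.616×10⁴)² / 39.48 = 7.495×10²² m³.
a = 4.216×10⁷ m = 42163 km.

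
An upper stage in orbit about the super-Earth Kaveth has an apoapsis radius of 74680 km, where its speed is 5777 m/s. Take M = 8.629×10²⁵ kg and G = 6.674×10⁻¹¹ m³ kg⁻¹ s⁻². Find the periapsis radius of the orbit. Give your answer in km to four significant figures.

μ = GM = 6.674×10⁻¹¹ × 8.629×10²⁵ = 5.759×10¹⁵ m³/s².
r_a = 7.468×10⁷ m.
Specific energy ε = v²/2 − μ/r = -6.043×10⁷ J/kg, so a = −μ/(2ε) = 4.765×10⁷ m.
The apsides satisfy r_p + r_a = 2a, so the periapsis radius is 2a − r_a = 2.062×10⁷ m = 20622 km.

periapsis radius ≈ 20620 km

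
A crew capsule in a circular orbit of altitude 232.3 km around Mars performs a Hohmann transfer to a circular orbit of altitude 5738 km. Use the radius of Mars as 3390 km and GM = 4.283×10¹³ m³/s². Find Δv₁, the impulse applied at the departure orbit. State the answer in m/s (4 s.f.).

r₁ = 3390 + 232.3 = 3622.3 km = 3.6223×10⁶ m.
r₂ = 3390 + 5738 = 9128.0 km = 9.1280×10⁶ m.
Transfer ellipse a_t = (r₁ + r₂)/2 = 6.375×10⁶ m.
At r₁: circular v_c1 = √(μ/r₁) = 3439 m/s; transfer-periapsis v_p = √[μ(2/r₁ − 1/a_t)] = 4115 m/s.
Δv₁ = v_p − v_c1 = 676.0 m/s.

Δv ≈ 676.0 m/s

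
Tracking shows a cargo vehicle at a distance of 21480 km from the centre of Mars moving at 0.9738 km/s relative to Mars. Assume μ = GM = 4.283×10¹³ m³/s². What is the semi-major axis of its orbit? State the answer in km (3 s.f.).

a ≈ 14100 km

r = 2.148×10⁷ m.
Specific orbital energy ε = v²/2 − μ/r = (973.8)²/2 − 4.283×10¹³/2.148×10⁷ = -1.520×10⁶ J/kg.
Since ε = −μ/(2a), a = −μ/(2ε) = 1.409×10⁷ m = 14091 km.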